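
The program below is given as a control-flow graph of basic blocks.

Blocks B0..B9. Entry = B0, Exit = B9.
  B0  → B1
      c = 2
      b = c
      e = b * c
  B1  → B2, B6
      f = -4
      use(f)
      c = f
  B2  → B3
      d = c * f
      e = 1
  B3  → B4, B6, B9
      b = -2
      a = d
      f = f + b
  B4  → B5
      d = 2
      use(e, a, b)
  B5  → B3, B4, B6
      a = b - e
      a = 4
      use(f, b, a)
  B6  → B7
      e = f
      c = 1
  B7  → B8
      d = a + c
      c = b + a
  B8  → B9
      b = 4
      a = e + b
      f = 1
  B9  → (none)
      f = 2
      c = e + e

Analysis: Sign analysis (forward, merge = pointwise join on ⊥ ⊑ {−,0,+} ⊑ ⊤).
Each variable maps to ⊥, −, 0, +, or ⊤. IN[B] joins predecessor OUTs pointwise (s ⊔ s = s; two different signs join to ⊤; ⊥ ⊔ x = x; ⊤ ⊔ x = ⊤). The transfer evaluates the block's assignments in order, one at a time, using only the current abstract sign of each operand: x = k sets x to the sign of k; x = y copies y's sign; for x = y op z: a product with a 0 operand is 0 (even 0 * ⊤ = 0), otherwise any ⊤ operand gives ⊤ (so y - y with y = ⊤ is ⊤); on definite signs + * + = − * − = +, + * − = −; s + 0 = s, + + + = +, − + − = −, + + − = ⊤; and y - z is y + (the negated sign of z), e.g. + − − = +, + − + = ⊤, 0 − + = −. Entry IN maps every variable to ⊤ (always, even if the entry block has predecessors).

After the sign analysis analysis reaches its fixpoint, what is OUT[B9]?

Per-block solution:
  B0:   IN=(all ⊤)   OUT={b:+, c:+, e:+; rest ⊤}
  B1:   IN={b:+, c:+, e:+; rest ⊤}   OUT={b:+, c:-, e:+, f:-; rest ⊤}
  B2:   IN={b:+, c:-, e:+, f:-; rest ⊤}   OUT={b:+, c:-, d:+, e:+, f:-; rest ⊤}
  B3:   IN={c:-, d:+, e:+, f:-; rest ⊤}   OUT={a:+, b:-, c:-, d:+, e:+, f:-; rest ⊤}
  B4:   IN={a:+, b:-, c:-, d:+, e:+, f:-; rest ⊤}   OUT={a:+, b:-, c:-, d:+, e:+, f:-; rest ⊤}
  B5:   IN={a:+, b:-, c:-, d:+, e:+, f:-; rest ⊤}   OUT={a:+, b:-, c:-, d:+, e:+, f:-; rest ⊤}
  B6:   IN={c:-, e:+, f:-; rest ⊤}   OUT={c:+, e:-, f:-; rest ⊤}
  B7:   IN={c:+, e:-, f:-; rest ⊤}   OUT={e:-, f:-; rest ⊤}
  B8:   IN={e:-, f:-; rest ⊤}   OUT={b:+, e:-, f:+; rest ⊤}
  B9:   IN=(all ⊤)   OUT={f:+; rest ⊤}

Merge at B9: IN[B9] = OUT[B3] ⊔ OUT[B8] = {a: ⊤, b: ⊤, c: ⊤, d: ⊤, e: ⊤, f: ⊤}
Applying B9's transfer function to that IN value gives OUT[B9] (row B9 above).

Answer: {a: ⊤, b: ⊤, c: ⊤, d: ⊤, e: ⊤, f: +}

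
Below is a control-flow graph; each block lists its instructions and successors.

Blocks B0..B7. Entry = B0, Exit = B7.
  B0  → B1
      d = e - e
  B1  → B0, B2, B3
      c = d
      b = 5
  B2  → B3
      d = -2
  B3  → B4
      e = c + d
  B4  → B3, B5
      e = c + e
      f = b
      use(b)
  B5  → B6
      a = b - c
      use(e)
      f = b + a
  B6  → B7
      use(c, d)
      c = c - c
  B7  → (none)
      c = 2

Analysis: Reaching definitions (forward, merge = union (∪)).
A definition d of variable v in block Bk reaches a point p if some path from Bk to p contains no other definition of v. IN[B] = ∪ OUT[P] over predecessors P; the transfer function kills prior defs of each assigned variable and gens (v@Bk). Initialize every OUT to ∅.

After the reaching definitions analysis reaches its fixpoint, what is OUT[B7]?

Converged values:
  B0:  IN={b@B1, c@B1, d@B0}  OUT={b@B1, c@B1, d@B0}
  B1:  IN={b@B1, c@B1, d@B0}  OUT={b@B1, c@B1, d@B0}
  B2:  IN={b@B1, c@B1, d@B0}  OUT={b@B1, c@B1, d@B2}
  B3:  IN={b@B1, c@B1, d@B0, d@B2, e@B4, f@B4}  OUT={b@B1, c@B1, d@B0, d@B2, e@B3, f@B4}
  B4:  IN={b@B1, c@B1, d@B0, d@B2, e@B3, f@B4}  OUT={b@B1, c@B1, d@B0, d@B2, e@B4, f@B4}
  B5:  IN={b@B1, c@B1, d@B0, d@B2, e@B4, f@B4}  OUT={a@B5, b@B1, c@B1, d@B0, d@B2, e@B4, f@B5}
  B6:  IN={a@B5, b@B1, c@B1, d@B0, d@B2, e@B4, f@B5}  OUT={a@B5, b@B1, c@B6, d@B0, d@B2, e@B4, f@B5}
  B7:  IN={a@B5, b@B1, c@B6, d@B0, d@B2, e@B4, f@B5}  OUT={a@B5, b@B1, c@B7, d@B0, d@B2, e@B4, f@B5}

Merge at B7: IN[B7] = OUT[B6] = {a@B5, b@B1, c@B6, d@B0, d@B2, e@B4, f@B5}
Applying B7's transfer function to that IN value gives OUT[B7] (row B7 above).

Answer: {a@B5, b@B1, c@B7, d@B0, d@B2, e@B4, f@B5}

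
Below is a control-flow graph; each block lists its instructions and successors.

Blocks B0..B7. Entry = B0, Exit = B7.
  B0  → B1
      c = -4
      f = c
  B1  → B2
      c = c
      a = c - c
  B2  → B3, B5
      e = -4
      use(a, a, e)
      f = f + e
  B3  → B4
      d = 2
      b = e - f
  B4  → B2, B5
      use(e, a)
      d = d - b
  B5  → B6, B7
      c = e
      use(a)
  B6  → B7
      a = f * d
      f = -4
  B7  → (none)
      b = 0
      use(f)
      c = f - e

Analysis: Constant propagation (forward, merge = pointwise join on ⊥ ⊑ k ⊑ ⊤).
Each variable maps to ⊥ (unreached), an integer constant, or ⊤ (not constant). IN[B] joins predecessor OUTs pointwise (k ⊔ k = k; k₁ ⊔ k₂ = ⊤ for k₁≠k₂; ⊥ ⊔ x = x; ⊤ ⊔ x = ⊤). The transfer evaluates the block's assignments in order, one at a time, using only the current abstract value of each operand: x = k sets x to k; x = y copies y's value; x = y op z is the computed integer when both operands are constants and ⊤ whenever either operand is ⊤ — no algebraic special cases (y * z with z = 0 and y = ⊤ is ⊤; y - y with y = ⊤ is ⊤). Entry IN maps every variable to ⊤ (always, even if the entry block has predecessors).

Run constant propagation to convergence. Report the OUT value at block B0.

Answer: {a: ⊤, b: ⊤, c: -4, d: ⊤, e: ⊤, f: -4}

Derivation:
Per-block solution:
  B0:   IN=(all ⊤)   OUT={c:-4, f:-4; rest ⊤}
  B1:   IN={c:-4, f:-4; rest ⊤}   OUT={a:0, c:-4, f:-4; rest ⊤}
  B2:   IN={a:0, c:-4; rest ⊤}   OUT={a:0, c:-4, e:-4; rest ⊤}
  B3:   IN={a:0, c:-4, e:-4; rest ⊤}   OUT={a:0, c:-4, d:2, e:-4; rest ⊤}
  B4:   IN={a:0, c:-4, d:2, e:-4; rest ⊤}   OUT={a:0, c:-4, e:-4; rest ⊤}
  B5:   IN={a:0, c:-4, e:-4; rest ⊤}   OUT={a:0, c:-4, e:-4; rest ⊤}
  B6:   IN={a:0, c:-4, e:-4; rest ⊤}   OUT={c:-4, e:-4, f:-4; rest ⊤}
  B7:   IN={c:-4, e:-4; rest ⊤}   OUT={b:0, e:-4; rest ⊤}

B0 is the boundary node: IN[B0] = {a: ⊤, b: ⊤, c: ⊤, d: ⊤, e: ⊤, f: ⊤}
Applying B0's transfer function to that IN value gives OUT[B0] (row B0 above).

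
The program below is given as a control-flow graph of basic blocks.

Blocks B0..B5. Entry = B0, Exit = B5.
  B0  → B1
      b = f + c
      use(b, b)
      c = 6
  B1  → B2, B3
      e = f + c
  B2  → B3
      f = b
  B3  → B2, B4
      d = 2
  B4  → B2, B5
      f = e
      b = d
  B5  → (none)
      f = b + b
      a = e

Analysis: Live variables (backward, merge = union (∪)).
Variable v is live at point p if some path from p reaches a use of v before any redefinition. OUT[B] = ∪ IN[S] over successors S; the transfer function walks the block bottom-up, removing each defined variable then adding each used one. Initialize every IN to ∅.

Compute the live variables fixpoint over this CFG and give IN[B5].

Per-block solution:
  B0: | IN={c, f} | OUT={b, c, f}
  B1: | IN={b, c, f} | OUT={b, e}
  B2: | IN={b, e} | OUT={b, e}
  B3: | IN={b, e} | OUT={b, d, e}
  B4: | IN={d, e} | OUT={b, e}
  B5: | IN={b, e} | OUT={}

B5 is the boundary node: OUT[B5] = {}
Applying B5's transfer function to that OUT value gives IN[B5] (row B5 above).

Answer: {b, e}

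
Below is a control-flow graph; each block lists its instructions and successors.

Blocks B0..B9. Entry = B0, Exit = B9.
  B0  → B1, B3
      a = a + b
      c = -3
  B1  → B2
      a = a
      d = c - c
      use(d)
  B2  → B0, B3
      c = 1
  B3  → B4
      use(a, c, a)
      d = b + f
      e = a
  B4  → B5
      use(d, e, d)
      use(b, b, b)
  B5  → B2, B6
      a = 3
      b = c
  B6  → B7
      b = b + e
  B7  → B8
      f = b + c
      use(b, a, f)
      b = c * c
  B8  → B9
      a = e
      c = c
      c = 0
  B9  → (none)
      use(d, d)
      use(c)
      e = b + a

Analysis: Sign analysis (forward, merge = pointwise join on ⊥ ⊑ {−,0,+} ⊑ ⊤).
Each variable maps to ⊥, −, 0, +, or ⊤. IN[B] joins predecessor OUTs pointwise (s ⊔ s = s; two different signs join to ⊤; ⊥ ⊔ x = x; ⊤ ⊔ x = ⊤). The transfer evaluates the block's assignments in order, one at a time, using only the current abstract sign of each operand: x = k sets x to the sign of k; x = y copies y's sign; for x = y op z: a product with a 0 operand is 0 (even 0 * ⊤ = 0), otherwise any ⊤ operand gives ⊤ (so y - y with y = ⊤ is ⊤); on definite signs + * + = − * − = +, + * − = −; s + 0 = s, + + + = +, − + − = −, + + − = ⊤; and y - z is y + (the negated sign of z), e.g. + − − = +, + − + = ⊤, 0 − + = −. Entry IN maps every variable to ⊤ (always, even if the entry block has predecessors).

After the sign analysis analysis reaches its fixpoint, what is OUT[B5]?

Converged values:
  B0:   IN=(all ⊤)   OUT={c:-; rest ⊤}
  B1:   IN={c:-; rest ⊤}   OUT={c:-; rest ⊤}
  B2:   IN=(all ⊤)   OUT={c:+; rest ⊤}
  B3:   IN=(all ⊤)   OUT=(all ⊤)
  B4:   IN=(all ⊤)   OUT=(all ⊤)
  B5:   IN=(all ⊤)   OUT={a:+; rest ⊤}
  B6:   IN={a:+; rest ⊤}   OUT={a:+; rest ⊤}
  B7:   IN={a:+; rest ⊤}   OUT={a:+; rest ⊤}
  B8:   IN={a:+; rest ⊤}   OUT={c:0; rest ⊤}
  B9:   IN={c:0; rest ⊤}   OUT={c:0; rest ⊤}

Merge at B5: IN[B5] = OUT[B4] = {a: ⊤, b: ⊤, c: ⊤, d: ⊤, e: ⊤, f: ⊤}
Applying B5's transfer function to that IN value gives OUT[B5] (row B5 above).

Answer: {a: +, b: ⊤, c: ⊤, d: ⊤, e: ⊤, f: ⊤}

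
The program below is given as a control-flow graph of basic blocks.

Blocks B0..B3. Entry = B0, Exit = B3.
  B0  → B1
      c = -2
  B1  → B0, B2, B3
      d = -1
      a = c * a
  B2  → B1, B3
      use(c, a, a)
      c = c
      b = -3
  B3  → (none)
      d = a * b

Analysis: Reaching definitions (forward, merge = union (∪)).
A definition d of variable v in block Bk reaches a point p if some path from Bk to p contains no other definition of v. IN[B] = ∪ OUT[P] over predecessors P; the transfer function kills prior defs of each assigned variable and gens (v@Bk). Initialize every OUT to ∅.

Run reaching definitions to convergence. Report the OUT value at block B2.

Answer: {a@B1, b@B2, c@B2, d@B1}

Derivation:
Fixpoint table:
  B0: | IN={a@B1, b@B2, c@B0, c@B2, d@B1} | OUT={a@B1, b@B2, c@B0, d@B1}
  B1: | IN={a@B1, b@B2, c@B0, c@B2, d@B1} | OUT={a@B1, b@B2, c@B0, c@B2, d@B1}
  B2: | IN={a@B1, b@B2, c@B0, c@B2, d@B1} | OUT={a@B1, b@B2, c@B2, d@B1}
  B3: | IN={a@B1, b@B2, c@B0, c@B2, d@B1} | OUT={a@B1, b@B2, c@B0, c@B2, d@B3}

Merge at B2: IN[B2] = OUT[B1] = {a@B1, b@B2, c@B0, c@B2, d@B1}
Applying B2's transfer function to that IN value gives OUT[B2] (row B2 above).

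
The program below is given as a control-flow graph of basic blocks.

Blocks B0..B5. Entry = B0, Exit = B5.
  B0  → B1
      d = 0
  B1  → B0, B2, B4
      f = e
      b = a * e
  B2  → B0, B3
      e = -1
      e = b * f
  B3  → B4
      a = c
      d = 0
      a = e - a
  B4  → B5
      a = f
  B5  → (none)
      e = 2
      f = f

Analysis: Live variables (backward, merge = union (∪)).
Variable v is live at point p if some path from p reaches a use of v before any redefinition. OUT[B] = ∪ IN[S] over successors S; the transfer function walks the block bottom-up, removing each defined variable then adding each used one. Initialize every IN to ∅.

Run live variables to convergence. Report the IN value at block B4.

Answer: {f}

Working:
Per-block solution:
  B0:  IN={a, c, e}  OUT={a, c, e}
  B1:  IN={a, c, e}  OUT={a, b, c, e, f}
  B2:  IN={a, b, c, f}  OUT={a, c, e, f}
  B3:  IN={c, e, f}  OUT={f}
  B4:  IN={f}  OUT={f}
  B5:  IN={f}  OUT={}

Merge at B4: OUT[B4] = IN[B5] = {f}
Applying B4's transfer function to that OUT value gives IN[B4] (row B4 above).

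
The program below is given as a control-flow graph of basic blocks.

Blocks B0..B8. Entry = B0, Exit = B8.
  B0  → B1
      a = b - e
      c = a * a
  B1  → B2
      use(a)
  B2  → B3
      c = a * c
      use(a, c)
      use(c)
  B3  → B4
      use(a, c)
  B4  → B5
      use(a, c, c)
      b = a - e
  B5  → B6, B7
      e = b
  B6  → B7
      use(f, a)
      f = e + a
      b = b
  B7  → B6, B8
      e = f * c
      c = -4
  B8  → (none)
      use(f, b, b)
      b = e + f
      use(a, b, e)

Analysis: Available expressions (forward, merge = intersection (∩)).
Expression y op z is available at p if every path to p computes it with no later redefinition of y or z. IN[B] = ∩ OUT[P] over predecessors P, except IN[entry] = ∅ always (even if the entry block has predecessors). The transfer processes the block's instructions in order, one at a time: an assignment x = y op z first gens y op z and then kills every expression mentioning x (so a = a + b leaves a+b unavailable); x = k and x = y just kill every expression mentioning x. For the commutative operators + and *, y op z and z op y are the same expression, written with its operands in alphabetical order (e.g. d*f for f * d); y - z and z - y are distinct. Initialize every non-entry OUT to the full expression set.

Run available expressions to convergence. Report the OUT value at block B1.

Converged values:
  B0: | IN={} | OUT={a*a, b-e}
  B1: | IN={a*a, b-e} | OUT={a*a, b-e}
  B2: | IN={a*a, b-e} | OUT={a*a, b-e}
  B3: | IN={a*a, b-e} | OUT={a*a, b-e}
  B4: | IN={a*a, b-e} | OUT={a*a, a-e}
  B5: | IN={a*a, a-e} | OUT={a*a}
  B6: | IN={a*a} | OUT={a*a, a+e}
  B7: | IN={a*a} | OUT={a*a}
  B8: | IN={a*a} | OUT={a*a, e+f}

Merge at B1: IN[B1] = OUT[B0] = {a*a, b-e}
Applying B1's transfer function to that IN value gives OUT[B1] (row B1 above).

Answer: {a*a, b-e}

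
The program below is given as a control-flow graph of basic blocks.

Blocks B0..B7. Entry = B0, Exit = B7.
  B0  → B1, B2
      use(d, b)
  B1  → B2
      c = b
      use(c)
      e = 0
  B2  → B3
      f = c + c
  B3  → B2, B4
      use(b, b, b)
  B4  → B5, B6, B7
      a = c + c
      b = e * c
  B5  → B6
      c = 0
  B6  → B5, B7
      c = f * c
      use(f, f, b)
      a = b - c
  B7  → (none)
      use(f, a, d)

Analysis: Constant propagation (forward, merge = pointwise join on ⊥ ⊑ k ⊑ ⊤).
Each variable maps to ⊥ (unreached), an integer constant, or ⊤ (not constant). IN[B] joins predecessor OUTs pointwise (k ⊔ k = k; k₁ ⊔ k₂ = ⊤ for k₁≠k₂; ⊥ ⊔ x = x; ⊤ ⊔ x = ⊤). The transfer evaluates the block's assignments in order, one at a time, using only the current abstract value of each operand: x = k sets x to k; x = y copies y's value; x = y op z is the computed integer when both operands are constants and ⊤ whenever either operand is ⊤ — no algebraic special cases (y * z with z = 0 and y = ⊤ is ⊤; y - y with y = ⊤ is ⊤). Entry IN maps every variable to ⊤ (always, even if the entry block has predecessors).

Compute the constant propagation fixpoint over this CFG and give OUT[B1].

Answer: {a: ⊤, b: ⊤, c: ⊤, d: ⊤, e: 0, f: ⊤}

Derivation:
Converged values:
  B0:   IN=(all ⊤)   OUT=(all ⊤)
  B1:   IN=(all ⊤)   OUT={e:0; rest ⊤}
  B2:   IN=(all ⊤)   OUT=(all ⊤)
  B3:   IN=(all ⊤)   OUT=(all ⊤)
  B4:   IN=(all ⊤)   OUT=(all ⊤)
  B5:   IN=(all ⊤)   OUT={c:0; rest ⊤}
  B6:   IN=(all ⊤)   OUT=(all ⊤)
  B7:   IN=(all ⊤)   OUT=(all ⊤)

Merge at B1: IN[B1] = OUT[B0] = {a: ⊤, b: ⊤, c: ⊤, d: ⊤, e: ⊤, f: ⊤}
Applying B1's transfer function to that IN value gives OUT[B1] (row B1 above).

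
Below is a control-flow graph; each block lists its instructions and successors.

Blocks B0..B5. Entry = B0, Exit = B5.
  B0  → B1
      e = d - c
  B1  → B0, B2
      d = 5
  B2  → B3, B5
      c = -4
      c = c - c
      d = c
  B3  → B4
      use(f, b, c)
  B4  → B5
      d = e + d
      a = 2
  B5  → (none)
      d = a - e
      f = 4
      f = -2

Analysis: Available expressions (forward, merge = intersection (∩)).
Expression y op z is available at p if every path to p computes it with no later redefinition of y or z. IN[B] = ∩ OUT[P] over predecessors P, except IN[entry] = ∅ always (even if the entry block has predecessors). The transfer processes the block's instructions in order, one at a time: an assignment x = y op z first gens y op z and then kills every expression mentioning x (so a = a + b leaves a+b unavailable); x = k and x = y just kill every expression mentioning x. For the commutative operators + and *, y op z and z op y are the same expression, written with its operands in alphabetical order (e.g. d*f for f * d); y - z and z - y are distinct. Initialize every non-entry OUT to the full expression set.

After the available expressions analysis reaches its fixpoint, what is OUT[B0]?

Fixpoint table:
  B0: | IN={} | OUT={d-c}
  B1: | IN={d-c} | OUT={}
  B2: | IN={} | OUT={}
  B3: | IN={} | OUT={}
  B4: | IN={} | OUT={}
  B5: | IN={} | OUT={a-e}

Merge at B0 (entry node, so the boundary value {} is joined with the incoming edge(s)): IN[B0] = {} ∩ OUT[B1] = {}
Applying B0's transfer function to that IN value gives OUT[B0] (row B0 above).

Answer: {d-c}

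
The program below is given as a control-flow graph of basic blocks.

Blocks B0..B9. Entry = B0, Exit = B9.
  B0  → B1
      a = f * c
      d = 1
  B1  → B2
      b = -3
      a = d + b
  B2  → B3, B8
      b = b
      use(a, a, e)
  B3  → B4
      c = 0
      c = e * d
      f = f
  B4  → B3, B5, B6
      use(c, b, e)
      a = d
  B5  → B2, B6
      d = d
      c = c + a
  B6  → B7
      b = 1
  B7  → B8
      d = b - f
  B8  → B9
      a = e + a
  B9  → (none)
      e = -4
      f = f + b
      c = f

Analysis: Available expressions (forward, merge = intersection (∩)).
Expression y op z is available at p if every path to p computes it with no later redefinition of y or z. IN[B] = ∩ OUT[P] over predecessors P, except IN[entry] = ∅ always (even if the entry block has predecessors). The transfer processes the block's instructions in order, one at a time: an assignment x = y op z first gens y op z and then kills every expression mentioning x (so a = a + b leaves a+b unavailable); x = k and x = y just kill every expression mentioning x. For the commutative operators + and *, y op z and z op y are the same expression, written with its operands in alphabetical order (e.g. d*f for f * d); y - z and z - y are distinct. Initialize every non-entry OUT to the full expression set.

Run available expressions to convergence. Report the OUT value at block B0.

Answer: {c*f}

Working:
Converged values:
  B0:  IN={}  OUT={c*f}
  B1:  IN={c*f}  OUT={b+d, c*f}
  B2:  IN={}  OUT={}
  B3:  IN={}  OUT={d*e}
  B4:  IN={d*e}  OUT={d*e}
  B5:  IN={d*e}  OUT={}
  B6:  IN={}  OUT={}
  B7:  IN={}  OUT={b-f}
  B8:  IN={}  OUT={}
  B9:  IN={}  OUT={}

B0 is the boundary node: IN[B0] = {}
Applying B0's transfer function to that IN value gives OUT[B0] (row B0 above).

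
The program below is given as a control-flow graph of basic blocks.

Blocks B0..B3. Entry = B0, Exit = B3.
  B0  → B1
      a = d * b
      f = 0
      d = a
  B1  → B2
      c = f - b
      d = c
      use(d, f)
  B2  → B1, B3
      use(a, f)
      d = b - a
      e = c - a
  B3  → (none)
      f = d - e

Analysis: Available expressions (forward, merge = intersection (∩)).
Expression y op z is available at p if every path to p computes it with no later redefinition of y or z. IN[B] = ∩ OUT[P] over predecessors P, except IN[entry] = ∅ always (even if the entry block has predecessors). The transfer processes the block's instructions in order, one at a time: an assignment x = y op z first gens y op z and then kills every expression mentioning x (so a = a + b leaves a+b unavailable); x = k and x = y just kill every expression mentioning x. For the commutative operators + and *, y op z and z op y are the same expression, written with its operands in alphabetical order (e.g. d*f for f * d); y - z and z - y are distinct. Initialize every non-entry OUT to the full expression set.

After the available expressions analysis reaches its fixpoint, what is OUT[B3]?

Converged values:
  B0: | IN={} | OUT={}
  B1: | IN={} | OUT={f-b}
  B2: | IN={f-b} | OUT={b-a, c-a, f-b}
  B3: | IN={b-a, c-a, f-b} | OUT={b-a, c-a, d-e}

Merge at B3: IN[B3] = OUT[B2] = {b-a, c-a, f-b}
Applying B3's transfer function to that IN value gives OUT[B3] (row B3 above).

Answer: {b-a, c-a, d-e}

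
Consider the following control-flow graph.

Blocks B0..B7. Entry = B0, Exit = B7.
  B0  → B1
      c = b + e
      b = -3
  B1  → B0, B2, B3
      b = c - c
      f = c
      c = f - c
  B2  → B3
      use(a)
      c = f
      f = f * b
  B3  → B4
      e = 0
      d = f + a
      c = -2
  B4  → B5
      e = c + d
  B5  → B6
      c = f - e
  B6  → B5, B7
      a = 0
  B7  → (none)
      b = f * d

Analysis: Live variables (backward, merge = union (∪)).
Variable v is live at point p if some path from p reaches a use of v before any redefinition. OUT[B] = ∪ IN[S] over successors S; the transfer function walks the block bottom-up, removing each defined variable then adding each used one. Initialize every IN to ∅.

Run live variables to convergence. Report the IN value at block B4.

Answer: {c, d, f}

Derivation:
Per-block solution:
  B0: | IN={a, b, e} | OUT={a, c, e}
  B1: | IN={a, c, e} | OUT={a, b, e, f}
  B2: | IN={a, b, f} | OUT={a, f}
  B3: | IN={a, f} | OUT={c, d, f}
  B4: | IN={c, d, f} | OUT={d, e, f}
  B5: | IN={d, e, f} | OUT={d, e, f}
  B6: | IN={d, e, f} | OUT={d, e, f}
  B7: | IN={d, f} | OUT={}

Merge at B4: OUT[B4] = IN[B5] = {d, e, f}
Applying B4's transfer function to that OUT value gives IN[B4] (row B4 above).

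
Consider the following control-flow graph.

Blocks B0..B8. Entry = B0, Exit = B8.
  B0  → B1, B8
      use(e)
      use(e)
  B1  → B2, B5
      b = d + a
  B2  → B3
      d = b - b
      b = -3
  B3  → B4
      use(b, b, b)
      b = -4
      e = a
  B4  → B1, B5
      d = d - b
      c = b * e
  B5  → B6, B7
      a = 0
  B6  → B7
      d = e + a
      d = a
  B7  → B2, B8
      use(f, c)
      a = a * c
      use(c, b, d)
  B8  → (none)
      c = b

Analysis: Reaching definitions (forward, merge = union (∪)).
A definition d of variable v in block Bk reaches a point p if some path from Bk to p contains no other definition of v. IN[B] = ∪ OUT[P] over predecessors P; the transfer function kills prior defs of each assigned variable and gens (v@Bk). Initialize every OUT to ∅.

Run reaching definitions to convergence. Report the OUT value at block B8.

Answer: {a@B7, b@B1, b@B3, c@B8, d@B4, d@B6, e@B3}

Working:
Converged values:
  B0:   IN={}   OUT={}
  B1:   IN={a@B7, b@B3, c@B4, d@B4, e@B3}   OUT={a@B7, b@B1, c@B4, d@B4, e@B3}
  B2:   IN={a@B7, b@B1, b@B3, c@B4, d@B4, d@B6, e@B3}   OUT={a@B7, b@B2, c@B4, d@B2, e@B3}
  B3:   IN={a@B7, b@B2, c@B4, d@B2, e@B3}   OUT={a@B7, b@B3, c@B4, d@B2, e@B3}
  B4:   IN={a@B7, b@B3, c@B4, d@B2, e@B3}   OUT={a@B7, b@B3, c@B4, d@B4, e@B3}
  B5:   IN={a@B7, b@B1, b@B3, c@B4, d@B4, e@B3}   OUT={a@B5, b@B1, b@B3, c@B4, d@B4, e@B3}
  B6:   IN={a@B5, b@B1, b@B3, c@B4, d@B4, e@B3}   OUT={a@B5, b@B1, b@B3, c@B4, d@B6, e@B3}
  B7:   IN={a@B5, b@B1, b@B3, c@B4, d@B4, d@B6, e@B3}   OUT={a@B7, b@B1, b@B3, c@B4, d@B4, d@B6, e@B3}
  B8:   IN={a@B7, b@B1, b@B3, c@B4, d@B4, d@B6, e@B3}   OUT={a@B7, b@B1, b@B3, c@B8, d@B4, d@B6, e@B3}

Merge at B8: IN[B8] = OUT[B0] ⊔ OUT[B7] = {a@B7, b@B1, b@B3, c@B4, d@B4, d@B6, e@B3}
Applying B8's transfer function to that IN value gives OUT[B8] (row B8 above).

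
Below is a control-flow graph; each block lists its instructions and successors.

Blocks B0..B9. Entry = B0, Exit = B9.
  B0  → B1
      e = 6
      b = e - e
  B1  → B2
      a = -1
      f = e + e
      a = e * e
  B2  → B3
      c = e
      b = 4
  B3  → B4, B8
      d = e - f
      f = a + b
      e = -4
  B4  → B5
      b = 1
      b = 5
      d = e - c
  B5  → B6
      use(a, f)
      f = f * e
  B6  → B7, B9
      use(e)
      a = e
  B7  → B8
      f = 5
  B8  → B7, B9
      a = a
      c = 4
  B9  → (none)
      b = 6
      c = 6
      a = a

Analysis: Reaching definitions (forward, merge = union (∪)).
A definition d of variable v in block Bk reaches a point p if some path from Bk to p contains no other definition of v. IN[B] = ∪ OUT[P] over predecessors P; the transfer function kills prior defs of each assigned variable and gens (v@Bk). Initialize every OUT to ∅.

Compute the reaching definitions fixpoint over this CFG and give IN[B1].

Per-block solution:
  B0:  IN={}  OUT={b@B0, e@B0}
  B1:  IN={b@B0, e@B0}  OUT={a@B1, b@B0, e@B0, f@B1}
  B2:  IN={a@B1, b@B0, e@B0, f@B1}  OUT={a@B1, b@B2, c@B2, e@B0, f@B1}
  B3:  IN={a@B1, b@B2, c@B2, e@B0, f@B1}  OUT={a@B1, b@B2, c@B2, d@B3, e@B3, f@B3}
  B4:  IN={a@B1, b@B2, c@B2, d@B3, e@B3, f@B3}  OUT={a@B1, b@B4, c@B2, d@B4, e@B3, f@B3}
  B5:  IN={a@B1, b@B4, c@B2, d@B4, e@B3, f@B3}  OUT={a@B1, b@B4, c@B2, d@B4, e@B3, f@B5}
  B6:  IN={a@B1, b@B4, c@B2, d@B4, e@B3, f@B5}  OUT={a@B6, b@B4, c@B2, d@B4, e@B3, f@B5}
  B7:  IN={a@B6, a@B8, b@B2, b@B4, c@B2, c@B8, d@B3, d@B4, e@B3, f@B3, f@B5, f@B7}  OUT={a@B6, a@B8, b@B2, b@B4, c@B2, c@B8, d@B3, d@B4, e@B3, f@B7}
  B8:  IN={a@B1, a@B6, a@B8, b@B2, b@B4, c@B2, c@B8, d@B3, d@B4, e@B3, f@B3, f@B7}  OUT={a@B8, b@B2, b@B4, c@B8, d@B3, d@B4, e@B3, f@B3, f@B7}
  B9:  IN={a@B6, a@B8, b@B2, b@B4, c@B2, c@B8, d@B3, d@B4, e@B3, f@B3, f@B5, f@B7}  OUT={a@B9, b@B9, c@B9, d@B3, d@B4, e@B3, f@B3, f@B5, f@B7}

Merge at B1: IN[B1] = OUT[B0] = {b@B0, e@B0}

Answer: {b@B0, e@B0}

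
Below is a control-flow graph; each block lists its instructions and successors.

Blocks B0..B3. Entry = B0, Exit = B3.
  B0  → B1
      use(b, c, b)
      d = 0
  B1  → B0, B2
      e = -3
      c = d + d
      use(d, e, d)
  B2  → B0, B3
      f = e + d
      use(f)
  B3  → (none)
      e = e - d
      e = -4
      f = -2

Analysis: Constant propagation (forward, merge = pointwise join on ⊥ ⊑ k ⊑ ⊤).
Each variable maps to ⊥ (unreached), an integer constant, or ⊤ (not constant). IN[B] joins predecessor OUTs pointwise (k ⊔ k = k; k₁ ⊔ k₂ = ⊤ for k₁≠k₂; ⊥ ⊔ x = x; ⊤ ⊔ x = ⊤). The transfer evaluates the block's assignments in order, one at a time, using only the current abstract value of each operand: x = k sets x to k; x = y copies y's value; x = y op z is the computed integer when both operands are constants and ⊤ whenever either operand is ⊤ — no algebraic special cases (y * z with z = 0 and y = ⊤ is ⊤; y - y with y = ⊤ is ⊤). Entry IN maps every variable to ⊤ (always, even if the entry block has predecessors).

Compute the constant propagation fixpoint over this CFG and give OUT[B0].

Fixpoint table:
  B0:   IN=(all ⊤)   OUT={d:0; rest ⊤}
  B1:   IN={d:0; rest ⊤}   OUT={c:0, d:0, e:-3; rest ⊤}
  B2:   IN={c:0, d:0, e:-3; rest ⊤}   OUT={c:0, d:0, e:-3, f:-3; rest ⊤}
  B3:   IN={c:0, d:0, e:-3, f:-3; rest ⊤}   OUT={c:0, d:0, e:-4, f:-2; rest ⊤}

Merge at B0 (entry node, so the boundary value (all ⊤) is joined with the incoming edge(s)): IN[B0] = (all ⊤) ⊔ OUT[B1] ⊔ OUT[B2] = {a: ⊤, b: ⊤, c: ⊤, d: ⊤, e: ⊤, f: ⊤}
Applying B0's transfer function to that IN value gives OUT[B0] (row B0 above).

Answer: {a: ⊤, b: ⊤, c: ⊤, d: 0, e: ⊤, f: ⊤}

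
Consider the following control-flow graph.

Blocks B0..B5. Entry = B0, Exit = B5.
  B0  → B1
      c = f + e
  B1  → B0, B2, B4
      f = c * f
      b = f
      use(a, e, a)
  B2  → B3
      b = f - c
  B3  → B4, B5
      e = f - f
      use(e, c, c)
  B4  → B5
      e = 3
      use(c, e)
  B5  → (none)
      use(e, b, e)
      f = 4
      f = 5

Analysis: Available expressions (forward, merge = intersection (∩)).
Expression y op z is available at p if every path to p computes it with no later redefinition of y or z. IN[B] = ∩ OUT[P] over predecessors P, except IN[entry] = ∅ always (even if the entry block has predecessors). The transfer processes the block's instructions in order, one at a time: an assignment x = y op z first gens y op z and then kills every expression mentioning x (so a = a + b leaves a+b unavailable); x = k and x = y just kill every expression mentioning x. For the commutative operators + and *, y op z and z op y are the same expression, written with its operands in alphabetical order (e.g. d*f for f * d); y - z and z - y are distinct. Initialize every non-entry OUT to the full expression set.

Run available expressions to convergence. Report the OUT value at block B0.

Answer: {e+f}

Working:
Fixpoint table:
  B0:  IN={}  OUT={e+f}
  B1:  IN={e+f}  OUT={}
  B2:  IN={}  OUT={f-c}
  B3:  IN={f-c}  OUT={f-c, f-f}
  B4:  IN={}  OUT={}
  B5:  IN={}  OUT={}

Merge at B0 (entry node, so the boundary value {} is joined with the incoming edge(s)): IN[B0] = {} ∩ OUT[B1] = {}
Applying B0's transfer function to that IN value gives OUT[B0] (row B0 above).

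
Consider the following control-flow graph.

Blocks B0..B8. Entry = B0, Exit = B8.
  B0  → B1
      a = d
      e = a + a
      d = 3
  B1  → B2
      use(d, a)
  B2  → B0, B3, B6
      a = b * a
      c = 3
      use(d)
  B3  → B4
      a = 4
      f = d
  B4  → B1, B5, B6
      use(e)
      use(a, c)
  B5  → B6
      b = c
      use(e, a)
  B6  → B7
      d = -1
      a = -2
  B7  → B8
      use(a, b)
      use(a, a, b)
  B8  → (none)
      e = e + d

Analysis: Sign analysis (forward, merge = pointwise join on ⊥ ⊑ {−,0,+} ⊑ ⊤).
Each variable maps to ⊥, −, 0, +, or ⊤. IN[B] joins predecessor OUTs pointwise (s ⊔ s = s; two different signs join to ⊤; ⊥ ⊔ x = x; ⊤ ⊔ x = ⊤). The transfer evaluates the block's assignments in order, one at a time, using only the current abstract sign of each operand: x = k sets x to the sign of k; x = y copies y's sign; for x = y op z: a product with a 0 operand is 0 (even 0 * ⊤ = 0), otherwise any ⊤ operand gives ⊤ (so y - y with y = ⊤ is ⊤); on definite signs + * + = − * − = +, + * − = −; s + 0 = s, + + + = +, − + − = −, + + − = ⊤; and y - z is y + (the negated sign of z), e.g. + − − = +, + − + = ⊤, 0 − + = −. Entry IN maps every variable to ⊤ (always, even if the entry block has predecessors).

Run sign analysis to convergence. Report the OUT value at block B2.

Answer: {a: ⊤, b: ⊤, c: +, d: +, e: ⊤, f: ⊤}

Derivation:
Per-block solution:
  B0:  IN=(all ⊤)  OUT={d:+; rest ⊤}
  B1:  IN={d:+; rest ⊤}  OUT={d:+; rest ⊤}
  B2:  IN={d:+; rest ⊤}  OUT={c:+, d:+; rest ⊤}
  B3:  IN={c:+, d:+; rest ⊤}  OUT={a:+, c:+, d:+, f:+; rest ⊤}
  B4:  IN={a:+, c:+, d:+, f:+; rest ⊤}  OUT={a:+, c:+, d:+, f:+; rest ⊤}
  B5:  IN={a:+, c:+, d:+, f:+; rest ⊤}  OUT={a:+, b:+, c:+, d:+, f:+; rest ⊤}
  B6:  IN={c:+, d:+; rest ⊤}  OUT={a:-, c:+, d:-; rest ⊤}
  B7:  IN={a:-, c:+, d:-; rest ⊤}  OUT={a:-, c:+, d:-; rest ⊤}
  B8:  IN={a:-, c:+, d:-; rest ⊤}  OUT={a:-, c:+, d:-; rest ⊤}

Merge at B2: IN[B2] = OUT[B1] = {a: ⊤, b: ⊤, c: ⊤, d: +, e: ⊤, f: ⊤}
Applying B2's transfer function to that IN value gives OUT[B2] (row B2 above).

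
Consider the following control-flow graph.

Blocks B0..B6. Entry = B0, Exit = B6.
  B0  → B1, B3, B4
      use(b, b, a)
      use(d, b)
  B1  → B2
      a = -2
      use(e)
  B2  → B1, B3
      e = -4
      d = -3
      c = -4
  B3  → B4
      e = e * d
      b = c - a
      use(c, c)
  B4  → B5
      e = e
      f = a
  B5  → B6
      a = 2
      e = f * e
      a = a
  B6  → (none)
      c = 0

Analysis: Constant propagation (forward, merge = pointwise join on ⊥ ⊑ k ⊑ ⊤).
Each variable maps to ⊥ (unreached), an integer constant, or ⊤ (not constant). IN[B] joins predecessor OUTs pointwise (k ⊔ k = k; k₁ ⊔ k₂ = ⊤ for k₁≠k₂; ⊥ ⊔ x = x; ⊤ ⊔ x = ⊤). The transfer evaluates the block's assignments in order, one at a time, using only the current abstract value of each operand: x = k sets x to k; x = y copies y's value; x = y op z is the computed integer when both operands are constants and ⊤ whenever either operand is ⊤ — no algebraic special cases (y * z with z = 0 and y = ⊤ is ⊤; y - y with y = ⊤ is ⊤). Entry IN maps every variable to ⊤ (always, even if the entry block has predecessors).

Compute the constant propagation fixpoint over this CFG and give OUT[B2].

Answer: {a: -2, b: ⊤, c: -4, d: -3, e: -4, f: ⊤}

Trace:
Per-block solution:
  B0:   IN=(all ⊤)   OUT=(all ⊤)
  B1:   IN=(all ⊤)   OUT={a:-2; rest ⊤}
  B2:   IN={a:-2; rest ⊤}   OUT={a:-2, c:-4, d:-3, e:-4; rest ⊤}
  B3:   IN=(all ⊤)   OUT=(all ⊤)
  B4:   IN=(all ⊤)   OUT=(all ⊤)
  B5:   IN=(all ⊤)   OUT={a:2; rest ⊤}
  B6:   IN={a:2; rest ⊤}   OUT={a:2, c:0; rest ⊤}

Merge at B2: IN[B2] = OUT[B1] = {a: -2, b: ⊤, c: ⊤, d: ⊤, e: ⊤, f: ⊤}
Applying B2's transfer function to that IN value gives OUT[B2] (row B2 above).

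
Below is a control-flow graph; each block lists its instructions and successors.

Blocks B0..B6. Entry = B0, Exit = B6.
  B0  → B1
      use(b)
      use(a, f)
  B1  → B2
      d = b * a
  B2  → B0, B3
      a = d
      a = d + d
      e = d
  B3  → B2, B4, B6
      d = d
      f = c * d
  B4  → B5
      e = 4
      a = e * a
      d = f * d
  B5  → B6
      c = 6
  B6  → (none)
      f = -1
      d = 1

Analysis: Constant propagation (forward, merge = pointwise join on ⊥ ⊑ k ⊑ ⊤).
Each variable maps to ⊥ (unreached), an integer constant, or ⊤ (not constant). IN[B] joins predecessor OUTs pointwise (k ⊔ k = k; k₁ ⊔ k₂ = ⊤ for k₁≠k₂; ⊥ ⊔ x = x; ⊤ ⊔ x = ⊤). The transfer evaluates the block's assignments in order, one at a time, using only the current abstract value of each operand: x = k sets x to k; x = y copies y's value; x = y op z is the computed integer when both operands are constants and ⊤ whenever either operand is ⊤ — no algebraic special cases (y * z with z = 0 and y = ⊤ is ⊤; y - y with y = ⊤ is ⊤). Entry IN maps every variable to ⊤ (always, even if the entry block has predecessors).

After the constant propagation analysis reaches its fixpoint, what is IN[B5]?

Answer: {a: ⊤, b: ⊤, c: ⊤, d: ⊤, e: 4, f: ⊤}

Trace:
Converged values:
  B0:  IN=(all ⊤)  OUT=(all ⊤)
  B1:  IN=(all ⊤)  OUT=(all ⊤)
  B2:  IN=(all ⊤)  OUT=(all ⊤)
  B3:  IN=(all ⊤)  OUT=(all ⊤)
  B4:  IN=(all ⊤)  OUT={e:4; rest ⊤}
  B5:  IN={e:4; rest ⊤}  OUT={c:6, e:4; rest ⊤}
  B6:  IN=(all ⊤)  OUT={d:1, f:-1; rest ⊤}

Merge at B5: IN[B5] = OUT[B4] = {a: ⊤, b: ⊤, c: ⊤, d: ⊤, e: 4, f: ⊤}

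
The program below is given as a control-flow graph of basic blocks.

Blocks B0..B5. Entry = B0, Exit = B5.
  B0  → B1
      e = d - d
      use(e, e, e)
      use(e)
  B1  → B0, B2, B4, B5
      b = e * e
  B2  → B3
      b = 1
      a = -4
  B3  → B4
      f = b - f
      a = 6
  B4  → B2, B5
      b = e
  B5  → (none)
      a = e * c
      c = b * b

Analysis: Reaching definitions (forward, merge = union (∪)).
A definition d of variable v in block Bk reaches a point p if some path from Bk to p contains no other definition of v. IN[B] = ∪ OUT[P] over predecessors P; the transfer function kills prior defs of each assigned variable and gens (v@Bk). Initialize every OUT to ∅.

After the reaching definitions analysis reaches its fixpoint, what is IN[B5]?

Answer: {a@B3, b@B1, b@B4, e@B0, f@B3}

Derivation:
Converged values:
  B0:   IN={b@B1, e@B0}   OUT={b@B1, e@B0}
  B1:   IN={b@B1, e@B0}   OUT={b@B1, e@B0}
  B2:   IN={a@B3, b@B1, b@B4, e@B0, f@B3}   OUT={a@B2, b@B2, e@B0, f@B3}
  B3:   IN={a@B2, b@B2, e@B0, f@B3}   OUT={a@B3, b@B2, e@B0, f@B3}
  B4:   IN={a@B3, b@B1, b@B2, e@B0, f@B3}   OUT={a@B3, b@B4, e@B0, f@B3}
  B5:   IN={a@B3, b@B1, b@B4, e@B0, f@B3}   OUT={a@B5, b@B1, b@B4, c@B5, e@B0, f@B3}

Merge at B5: IN[B5] = OUT[B1] ⊔ OUT[B4] = {a@B3, b@B1, b@B4, e@B0, f@B3}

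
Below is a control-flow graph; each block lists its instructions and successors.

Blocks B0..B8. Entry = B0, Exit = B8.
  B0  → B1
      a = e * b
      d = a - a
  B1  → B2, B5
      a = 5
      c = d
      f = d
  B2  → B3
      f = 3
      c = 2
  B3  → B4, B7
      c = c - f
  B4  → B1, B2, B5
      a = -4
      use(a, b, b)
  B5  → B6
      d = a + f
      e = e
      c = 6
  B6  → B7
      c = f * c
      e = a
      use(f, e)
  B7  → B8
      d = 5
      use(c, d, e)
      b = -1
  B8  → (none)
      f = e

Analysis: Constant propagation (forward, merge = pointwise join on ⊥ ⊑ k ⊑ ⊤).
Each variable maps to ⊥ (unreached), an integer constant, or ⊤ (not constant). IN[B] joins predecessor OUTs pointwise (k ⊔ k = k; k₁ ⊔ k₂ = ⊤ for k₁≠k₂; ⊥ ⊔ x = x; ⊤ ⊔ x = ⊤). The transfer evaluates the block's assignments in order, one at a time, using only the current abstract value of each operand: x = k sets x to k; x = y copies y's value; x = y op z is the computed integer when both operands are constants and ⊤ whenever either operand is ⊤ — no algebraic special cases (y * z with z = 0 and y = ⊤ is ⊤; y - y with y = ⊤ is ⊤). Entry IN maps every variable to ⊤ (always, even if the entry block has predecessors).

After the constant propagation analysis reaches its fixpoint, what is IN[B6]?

Fixpoint table:
  B0:  IN=(all ⊤)  OUT=(all ⊤)
  B1:  IN=(all ⊤)  OUT={a:5; rest ⊤}
  B2:  IN=(all ⊤)  OUT={c:2, f:3; rest ⊤}
  B3:  IN={c:2, f:3; rest ⊤}  OUT={c:-1, f:3; rest ⊤}
  B4:  IN={c:-1, f:3; rest ⊤}  OUT={a:-4, c:-1, f:3; rest ⊤}
  B5:  IN=(all ⊤)  OUT={c:6; rest ⊤}
  B6:  IN={c:6; rest ⊤}  OUT=(all ⊤)
  B7:  IN=(all ⊤)  OUT={b:-1, d:5; rest ⊤}
  B8:  IN={b:-1, d:5; rest ⊤}  OUT={b:-1, d:5; rest ⊤}

Merge at B6: IN[B6] = OUT[B5] = {a: ⊤, b: ⊤, c: 6, d: ⊤, e: ⊤, f: ⊤}

Answer: {a: ⊤, b: ⊤, c: 6, d: ⊤, e: ⊤, f: ⊤}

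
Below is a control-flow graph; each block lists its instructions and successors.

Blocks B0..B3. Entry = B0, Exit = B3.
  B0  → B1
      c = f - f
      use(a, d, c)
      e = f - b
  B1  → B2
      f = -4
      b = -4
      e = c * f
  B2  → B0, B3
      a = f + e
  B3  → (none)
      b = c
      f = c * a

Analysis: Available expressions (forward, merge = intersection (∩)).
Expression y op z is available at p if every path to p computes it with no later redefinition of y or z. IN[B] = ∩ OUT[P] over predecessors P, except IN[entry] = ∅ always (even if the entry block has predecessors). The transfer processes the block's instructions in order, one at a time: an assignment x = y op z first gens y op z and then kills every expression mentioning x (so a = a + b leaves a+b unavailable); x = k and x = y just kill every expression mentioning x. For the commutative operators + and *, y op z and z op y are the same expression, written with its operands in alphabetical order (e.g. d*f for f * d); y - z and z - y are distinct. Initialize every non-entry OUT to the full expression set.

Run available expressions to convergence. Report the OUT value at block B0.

Per-block solution:
  B0:  IN={}  OUT={f-b, f-f}
  B1:  IN={f-b, f-f}  OUT={c*f}
  B2:  IN={c*f}  OUT={c*f, e+f}
  B3:  IN={c*f, e+f}  OUT={a*c}

Merge at B0 (entry node, so the boundary value {} is joined with the incoming edge(s)): IN[B0] = {} ∩ OUT[B2] = {}
Applying B0's transfer function to that IN value gives OUT[B0] (row B0 above).

Answer: {f-b, f-f}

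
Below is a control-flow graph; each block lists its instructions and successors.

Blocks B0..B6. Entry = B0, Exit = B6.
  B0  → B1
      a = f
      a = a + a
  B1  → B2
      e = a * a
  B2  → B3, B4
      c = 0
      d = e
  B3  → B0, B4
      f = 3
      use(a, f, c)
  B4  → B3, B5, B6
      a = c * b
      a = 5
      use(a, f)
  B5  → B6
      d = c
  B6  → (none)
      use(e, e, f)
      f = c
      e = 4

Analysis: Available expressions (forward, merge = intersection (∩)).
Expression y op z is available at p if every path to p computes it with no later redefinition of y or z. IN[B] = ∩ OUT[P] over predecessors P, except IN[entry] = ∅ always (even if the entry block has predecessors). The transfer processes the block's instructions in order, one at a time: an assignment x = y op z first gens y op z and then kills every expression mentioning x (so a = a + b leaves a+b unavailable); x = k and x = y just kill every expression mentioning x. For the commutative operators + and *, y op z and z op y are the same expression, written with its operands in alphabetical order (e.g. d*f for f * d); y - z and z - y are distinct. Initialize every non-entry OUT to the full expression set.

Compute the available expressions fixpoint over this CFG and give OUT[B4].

Fixpoint table:
  B0: | IN={} | OUT={}
  B1: | IN={} | OUT={a*a}
  B2: | IN={a*a} | OUT={a*a}
  B3: | IN={} | OUT={}
  B4: | IN={} | OUT={b*c}
  B5: | IN={b*c} | OUT={b*c}
  B6: | IN={b*c} | OUT={b*c}

Merge at B4: IN[B4] = OUT[B2] ∩ OUT[B3] = {}
Applying B4's transfer function to that IN value gives OUT[B4] (row B4 above).

Answer: {b*c}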